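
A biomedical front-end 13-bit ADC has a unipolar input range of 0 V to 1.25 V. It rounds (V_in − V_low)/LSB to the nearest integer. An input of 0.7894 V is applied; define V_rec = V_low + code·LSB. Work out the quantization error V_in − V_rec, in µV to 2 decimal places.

62.84 µV

Step size: 1.25 V ÷ 2^13 = 152.59 µV.
Scaled input = 5173.4118 LSBs, so code = 5173.
Reconstructed: 0.78933716 V.
V_in − V_rec = 6.28418e-05 V = 62.84 µV.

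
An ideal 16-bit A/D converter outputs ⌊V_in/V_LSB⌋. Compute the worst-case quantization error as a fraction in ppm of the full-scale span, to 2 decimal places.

15.26 ppm

Truncating → worst-case error = 1 LSB = V_FS/2^16, so 1e+06/65536 = 15.2588 ppm of full scale.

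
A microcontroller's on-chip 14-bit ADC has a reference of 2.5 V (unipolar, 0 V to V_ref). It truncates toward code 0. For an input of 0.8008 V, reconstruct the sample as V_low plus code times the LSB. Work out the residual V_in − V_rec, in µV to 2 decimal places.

18.75 µV

One LSB is 2.5 V / 16384 = 152.59 µV.
(0.8008 − 0)/0.000152588 = 5248.1229; ⌊·⌋ gives code 5248.
Code 5248 maps back to 0 + 5248×0.000152588 V = 0.80078125 V.
Error = 0.8008 − 0.80078125 = 1.875e-05 V = 18.75 µV.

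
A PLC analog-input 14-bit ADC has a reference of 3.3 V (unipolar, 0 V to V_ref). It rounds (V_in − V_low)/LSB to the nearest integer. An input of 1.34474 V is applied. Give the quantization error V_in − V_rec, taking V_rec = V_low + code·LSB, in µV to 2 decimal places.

LSB = 3.3/2^14 = 201.42 µV.
(1.34474 − 0)/0.000201416 = 6676.4304; round gives code 6676.
V_rec = 0 + 6676·0.000201416 = 1.3446533 V.
Difference: 8.66797e-05 V → 86.68 µV.

86.68 µV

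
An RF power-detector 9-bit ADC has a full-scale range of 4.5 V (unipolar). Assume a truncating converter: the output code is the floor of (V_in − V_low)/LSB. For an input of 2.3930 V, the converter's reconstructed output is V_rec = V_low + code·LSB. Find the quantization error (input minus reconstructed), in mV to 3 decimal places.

Step size: 4.5 V ÷ 2^9 = 8.789 mV.
(V_in − V_low)/LSB = (2.3930 − 0)/0.00878906 = 272.2702 → code 272 (floor).
Code 272 maps back to 0 + 272×0.00878906 V = 2.390625 V.
V_in − V_rec = 0.002375 V = 2.375 mV.

2.375 mV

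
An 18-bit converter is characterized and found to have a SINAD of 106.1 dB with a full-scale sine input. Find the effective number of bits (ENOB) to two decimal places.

ENOB = (SINAD − 1.76) / 6.02 = (106.1 − 1.76)/6.02 = 17.332.

17.33 bits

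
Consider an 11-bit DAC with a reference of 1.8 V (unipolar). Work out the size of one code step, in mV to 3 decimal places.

0.879 mV

Full-scale span = 1.8 V.
LSB = 1.8 / 2^11 = 1.8 / 2048 = 0.000878906 V = 0.879 mV.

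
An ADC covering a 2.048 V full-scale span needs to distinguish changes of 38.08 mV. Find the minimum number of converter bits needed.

6 bits

Number of steps required ≥ 2.048 V / 38.08 mV = 53.78.
Need 2^N ≥ 53.78; 2^5 = 32, 2^6 = 64.
Minimum N = 6.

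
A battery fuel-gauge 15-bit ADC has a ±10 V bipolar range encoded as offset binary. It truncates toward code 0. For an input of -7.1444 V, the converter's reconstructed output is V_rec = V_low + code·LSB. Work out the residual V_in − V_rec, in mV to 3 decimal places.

One LSB is 20 V / 32768 = 0.610 mV.
(V_in − V_low)/LSB = (-7.1444 − (−10))/0.000610352 = 4678.6150 → code 4678 (floor).
Reconstructed: -7.1447754 V.
Error = -7.1444 − (−7.1447754) = 0.000375391 V = 0.375 mV.

0.375 mV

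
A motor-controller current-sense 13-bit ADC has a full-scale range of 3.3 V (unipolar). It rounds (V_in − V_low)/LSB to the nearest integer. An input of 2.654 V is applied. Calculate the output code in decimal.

LSB = 3.3 V / 8192 = 402.83 µV.
Input sits at 6588.354 steps above V_low.
So the output code is 6588.

code 6588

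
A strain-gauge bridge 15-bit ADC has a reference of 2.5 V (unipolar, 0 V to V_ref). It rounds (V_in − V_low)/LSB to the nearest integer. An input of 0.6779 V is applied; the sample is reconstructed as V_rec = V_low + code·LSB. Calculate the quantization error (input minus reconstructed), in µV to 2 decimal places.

28.30 µV

One LSB is 2.5 V / 32768 = 76.29 µV.
(0.6779 − 0)/7.62939e-05 = 8885.3709; round gives code 8885.
V_rec = 0 + 8885·7.62939e-05 = 0.6778717 V.
Error = 0.6779 − 0.6778717 = 2.82959e-05 V = 28.30 µV.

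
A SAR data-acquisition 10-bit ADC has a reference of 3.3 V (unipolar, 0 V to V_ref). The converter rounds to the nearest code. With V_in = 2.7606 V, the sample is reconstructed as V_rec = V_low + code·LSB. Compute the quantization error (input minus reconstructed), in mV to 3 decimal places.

One LSB is 3.3 V / 1024 = 3.223 mV.
Scaled input = 856.6225 LSBs, so code = 857.
Code 857 maps back to 0 + 857×0.00322266 V = 2.7618164 V.
Difference: -0.00121641 V → -1.216 mV.

-1.216 mV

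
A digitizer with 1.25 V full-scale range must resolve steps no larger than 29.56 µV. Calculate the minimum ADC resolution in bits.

16 bits

Number of steps required ≥ 1.25 V / 29.56 µV = 42286.87.
Need 2^N ≥ 42286.87; 2^15 = 32768, 2^16 = 65536.
Minimum N = 16.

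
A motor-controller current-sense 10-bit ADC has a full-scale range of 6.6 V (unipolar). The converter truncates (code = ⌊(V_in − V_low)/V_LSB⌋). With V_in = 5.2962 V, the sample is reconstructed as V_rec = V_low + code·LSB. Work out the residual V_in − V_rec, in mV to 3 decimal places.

4.598 mV

One LSB is 6.6 V / 1024 = 6.445 mV.
(V_in − V_low)/LSB = (5.2962 − 0)/0.00644531 = 821.7135 → code 821 (floor).
V_rec = 0 + 821·0.00644531 = 5.2916016 V.
Error = 5.2962 − 5.2916016 = 0.00459844 V = 4.598 mV.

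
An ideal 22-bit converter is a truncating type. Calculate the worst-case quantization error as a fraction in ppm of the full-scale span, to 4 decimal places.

0.2384 ppm

Truncating → worst-case error = 1 LSB = V_FS/2^22, so 1e+06/4194304 = 0.238419 ppm of full scale.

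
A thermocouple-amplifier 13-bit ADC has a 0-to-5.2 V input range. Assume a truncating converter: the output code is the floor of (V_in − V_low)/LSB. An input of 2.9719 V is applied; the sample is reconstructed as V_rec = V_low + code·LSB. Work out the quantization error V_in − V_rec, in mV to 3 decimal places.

0.562 mV

Step size: 5.2 V ÷ 2^13 = 0.635 mV.
(2.9719 − 0)/0.000634766 = 4681.8855; ⌊·⌋ gives code 4681.
Reconstructed: 2.9713379 V.
Difference: 0.000562109 V → 0.562 mV.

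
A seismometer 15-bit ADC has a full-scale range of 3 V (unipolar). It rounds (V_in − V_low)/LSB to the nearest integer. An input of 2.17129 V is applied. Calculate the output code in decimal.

code 23716

With 32768 levels over 3 V, one step is 91.55 µV.
Input sits at 23716.277 steps above V_low.
round(23716.277) = 23716.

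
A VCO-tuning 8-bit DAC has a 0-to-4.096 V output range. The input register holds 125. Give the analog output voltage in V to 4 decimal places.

LSB = 4.096 V / 2^8 = 16.000 mV.
V_out = 0 + 125 × 0.016 V = 2 V.

2.0000 V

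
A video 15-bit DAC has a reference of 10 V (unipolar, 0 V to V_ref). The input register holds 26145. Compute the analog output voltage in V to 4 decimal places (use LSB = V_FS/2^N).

LSB = 10 V / 2^15 = 305.18 µV.
V_out = 0 + 26145 × 0.000305176 V = 7.97882 V.

7.9788 V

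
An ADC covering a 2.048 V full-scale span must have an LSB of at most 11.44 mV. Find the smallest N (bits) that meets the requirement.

Number of steps required ≥ 2.048 V / 11.44 mV = 179.02.
Need 2^N ≥ 179.02; 2^7 = 128, 2^8 = 256.
Minimum N = 8.

8 bits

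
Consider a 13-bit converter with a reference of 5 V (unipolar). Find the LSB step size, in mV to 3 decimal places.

Full-scale span = 5 V.
LSB = 5 / 2^13 = 5 / 8192 = 0.000610352 V = 0.610 mV.

0.610 mV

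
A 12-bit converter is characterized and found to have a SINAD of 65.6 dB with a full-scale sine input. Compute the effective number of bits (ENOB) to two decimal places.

10.60 bits

ENOB = (SINAD − 1.76) / 6.02 = (65.6 − 1.76)/6.02 = 10.605.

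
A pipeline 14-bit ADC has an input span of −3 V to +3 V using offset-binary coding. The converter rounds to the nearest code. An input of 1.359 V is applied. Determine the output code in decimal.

code 11903

LSB = 6 V / 16384 = 366.21 µV.
(V_in − V_low)/LSB = (1.359 − (−3)) / 0.000366211 = 11902.976.
So the output code is 11903.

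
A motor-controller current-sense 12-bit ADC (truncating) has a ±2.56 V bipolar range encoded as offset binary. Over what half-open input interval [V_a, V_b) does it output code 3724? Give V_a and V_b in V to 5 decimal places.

[2.09500 V, 2.09625 V)

LSB = 5.12/2^12 = 1.250 mV.
V_a = V_low + 3724·LSB = 2.095 V; V_b = V_low + 3725·LSB = 2.09625 V.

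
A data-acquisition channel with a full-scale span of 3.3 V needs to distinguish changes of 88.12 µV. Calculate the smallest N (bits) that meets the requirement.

Number of steps required ≥ 3.3 V / 88.12 µV = 37448.93.
Need 2^N ≥ 37448.93; 2^15 = 32768, 2^16 = 65536.
Minimum N = 16.

16 bits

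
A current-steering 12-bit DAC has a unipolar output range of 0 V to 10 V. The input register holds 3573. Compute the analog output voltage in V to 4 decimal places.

LSB = 10 V / 2^12 = 2.441 mV.
V_out = 0 + 3573 × 0.00244141 V = 8.72314 V.

8.7231 V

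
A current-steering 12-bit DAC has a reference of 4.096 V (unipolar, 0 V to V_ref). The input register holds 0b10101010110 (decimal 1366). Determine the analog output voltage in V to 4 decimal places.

1.3660 V

LSB = 4.096 V / 2^12 = 1.000 mV.
Code 0b10101010110 = 1366 decimal.
V_out = 0 + 1366 × 0.001 V = 1.366 V.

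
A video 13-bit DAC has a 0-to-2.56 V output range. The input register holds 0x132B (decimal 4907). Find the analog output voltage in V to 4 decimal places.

LSB = 2.56 V / 2^13 = 312.50 µV.
Code 0x132B = 4907 decimal.
V_out = 0 + 4907 × 0.0003125 V = 1.53344 V.

1.5334 V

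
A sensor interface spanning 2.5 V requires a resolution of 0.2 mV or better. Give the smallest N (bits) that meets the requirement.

14 bits

Number of steps required ≥ 2.5 V / 0.2 mV = 12500.00.
Need 2^N ≥ 12500.00; 2^13 = 8192, 2^14 = 16384.
Minimum N = 14.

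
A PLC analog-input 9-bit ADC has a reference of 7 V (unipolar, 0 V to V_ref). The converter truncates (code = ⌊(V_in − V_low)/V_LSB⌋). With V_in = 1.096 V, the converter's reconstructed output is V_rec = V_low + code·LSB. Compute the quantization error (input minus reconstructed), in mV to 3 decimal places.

2.250 mV

Step size: 7 V ÷ 2^9 = 13.672 mV.
(1.096 − 0)/0.0136719 = 80.1646; ⌊·⌋ gives code 80.
V_rec = 0 + 80·0.0136719 = 1.09375 V.
Difference: 0.00225 V → 2.250 mV.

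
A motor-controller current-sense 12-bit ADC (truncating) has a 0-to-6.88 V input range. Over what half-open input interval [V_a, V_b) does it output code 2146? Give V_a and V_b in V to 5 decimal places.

[3.60461 V, 3.60629 V)

LSB = 6.88/2^12 = 1.680 mV.
V_a = V_low + 2146·LSB = 3.60461 V; V_b = V_low + 2147·LSB = 3.60629 V.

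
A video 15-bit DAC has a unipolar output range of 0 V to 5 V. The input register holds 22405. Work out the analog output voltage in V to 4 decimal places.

LSB = 5 V / 2^15 = 152.59 µV.
V_out = 0 + 22405 × 0.000152588 V = 3.41873 V.

3.4187 V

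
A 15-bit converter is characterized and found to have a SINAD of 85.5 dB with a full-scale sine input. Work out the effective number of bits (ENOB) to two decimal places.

13.91 bits

ENOB = (SINAD − 1.76) / 6.02 = (85.5 − 1.76)/6.02 = 13.910.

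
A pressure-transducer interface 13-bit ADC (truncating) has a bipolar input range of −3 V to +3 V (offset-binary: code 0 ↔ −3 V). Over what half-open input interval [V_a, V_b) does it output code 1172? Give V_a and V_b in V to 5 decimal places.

LSB = 6/2^13 = 0.732 mV.
V_a = V_low + 1172·LSB = -2.1416 V; V_b = V_low + 1173·LSB = -2.14087 V.

[-2.14160 V, -2.14087 V)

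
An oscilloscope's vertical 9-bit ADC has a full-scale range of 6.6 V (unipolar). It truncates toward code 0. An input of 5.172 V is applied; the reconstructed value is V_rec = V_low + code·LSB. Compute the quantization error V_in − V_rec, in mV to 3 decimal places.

Step size: 6.6 V ÷ 2^9 = 12.891 mV.
(V_in − V_low)/LSB = (5.172 − 0)/0.0128906 = 401.2218 → code 401 (floor).
V_rec = 0 + 401·0.0128906 = 5.1691406 V.
Error = 5.172 − 5.1691406 = 0.00285937 V = 2.859 mV.

2.859 mV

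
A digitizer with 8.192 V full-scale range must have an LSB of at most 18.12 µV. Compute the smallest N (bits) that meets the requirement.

Number of steps required ≥ 8.192 V / 18.12 µV = 452097.13.
Need 2^N ≥ 452097.13; 2^18 = 262144, 2^19 = 524288.
Minimum N = 19.

19 bits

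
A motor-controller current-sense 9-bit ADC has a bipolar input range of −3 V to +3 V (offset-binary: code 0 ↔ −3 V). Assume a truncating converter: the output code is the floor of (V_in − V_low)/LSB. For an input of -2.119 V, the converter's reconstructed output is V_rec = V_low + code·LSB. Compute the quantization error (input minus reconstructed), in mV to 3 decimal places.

2.094 mV

Step size: 6 V ÷ 2^9 = 11.719 mV.
(V_in − V_low)/LSB = (-2.119 − (−3))/0.0117188 = 75.1787 → code 75 (floor).
V_rec = (−3) + 75·0.0117188 = -2.1210938 V.
Difference: 0.00209375 V → 2.094 mV.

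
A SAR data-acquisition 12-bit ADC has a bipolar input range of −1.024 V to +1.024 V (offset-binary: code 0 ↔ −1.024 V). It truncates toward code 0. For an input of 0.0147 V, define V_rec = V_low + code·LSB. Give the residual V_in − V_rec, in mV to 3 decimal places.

LSB = 2.048/2^12 = 0.500 mV.
(0.0147 − (−1.024))/0.0005 = 2077.4000; ⌊·⌋ gives code 2077.
Reconstructed: 0.0145 V.
Error = 0.0147 − 0.0145 = 0.0002 V = 0.200 mV.

0.200 mV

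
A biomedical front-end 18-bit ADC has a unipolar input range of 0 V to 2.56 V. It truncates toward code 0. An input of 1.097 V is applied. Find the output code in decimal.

code 112332

LSB = 2.56 V / 262144 = 9.77 µV.
(V_in − V_low)/LSB = (1.097 − 0) / 9.76563e-06 = 112332.800.
⌊·⌋(112332.800) = 112332.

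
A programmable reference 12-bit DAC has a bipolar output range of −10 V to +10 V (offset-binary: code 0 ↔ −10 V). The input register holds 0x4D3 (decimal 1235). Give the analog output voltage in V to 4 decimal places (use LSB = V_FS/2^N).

-3.9697 V

LSB = 20 V / 2^12 = 4.883 mV.
Code 0x4D3 = 1235 decimal.
V_out = (−10) + 1235 × 0.00488281 V = -3.96973 V.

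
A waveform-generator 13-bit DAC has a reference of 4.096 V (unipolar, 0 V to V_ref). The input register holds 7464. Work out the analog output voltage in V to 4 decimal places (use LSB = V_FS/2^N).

3.7320 V

LSB = 4.096 V / 2^13 = 0.500 mV.
V_out = 0 + 7464 × 0.0005 V = 3.732 V.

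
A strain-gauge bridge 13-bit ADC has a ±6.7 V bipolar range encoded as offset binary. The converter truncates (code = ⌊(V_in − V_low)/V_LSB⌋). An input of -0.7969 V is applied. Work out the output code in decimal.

Full-scale span = 13.4 V; LSB = 13.4/2^13 = 1.636 mV.
(V_in − V_low)/LSB = (-0.7969 − (−6.7)) / 0.00163574 = 3608.821.
⌊·⌋(3608.821) = 3608.

code 3608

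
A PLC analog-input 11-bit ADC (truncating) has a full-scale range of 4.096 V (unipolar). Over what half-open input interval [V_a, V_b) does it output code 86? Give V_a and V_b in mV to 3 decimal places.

[172.000 mV, 174.000 mV)

LSB = 4.096/2^11 = 2.000 mV.
V_a = V_low + 86·LSB = 0.172 V; V_b = V_low + 87·LSB = 0.174 V.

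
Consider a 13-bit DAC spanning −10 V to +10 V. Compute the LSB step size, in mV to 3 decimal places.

Full-scale span = 20 V.
LSB = 20 / 2^13 = 20 / 8192 = 0.00244141 V = 2.441 mV.

2.441 mV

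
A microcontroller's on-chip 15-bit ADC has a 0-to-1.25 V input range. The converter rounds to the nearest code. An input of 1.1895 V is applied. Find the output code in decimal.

code 31182

Full-scale span = 1.25 V; LSB = 1.25/2^15 = 38.15 µV.
(V_in − V_low)/LSB = (1.1895 − 0) / 3.8147e-05 = 31182.029.
So the output code is 31182.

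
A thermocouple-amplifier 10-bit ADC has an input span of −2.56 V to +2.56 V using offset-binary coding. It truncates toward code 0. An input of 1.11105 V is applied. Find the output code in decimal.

With 1024 levels over 5.12 V, one step is 5.000 mV.
Input sits at 734.210 steps above V_low.
⌊·⌋(734.210) = 734.

code 734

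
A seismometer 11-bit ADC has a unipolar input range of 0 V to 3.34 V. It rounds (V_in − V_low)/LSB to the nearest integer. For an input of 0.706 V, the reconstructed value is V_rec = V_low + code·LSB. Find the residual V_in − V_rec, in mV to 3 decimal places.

-0.162 mV

One LSB is 3.34 V / 2048 = 1.631 mV.
(V_in − V_low)/LSB = (0.706 − 0)/0.00163086 = 432.9006 → code 433 (round).
Code 433 maps back to 0 + 433×0.00163086 V = 0.70616211 V.
V_in − V_rec = -0.000162109 V = -0.162 mV.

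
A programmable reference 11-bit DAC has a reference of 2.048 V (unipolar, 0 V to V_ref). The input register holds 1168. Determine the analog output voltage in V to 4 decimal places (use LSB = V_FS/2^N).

1.1680 V

LSB = 2.048 V / 2^11 = 1.000 mV.
V_out = 0 + 1168 × 0.001 V = 1.168 V.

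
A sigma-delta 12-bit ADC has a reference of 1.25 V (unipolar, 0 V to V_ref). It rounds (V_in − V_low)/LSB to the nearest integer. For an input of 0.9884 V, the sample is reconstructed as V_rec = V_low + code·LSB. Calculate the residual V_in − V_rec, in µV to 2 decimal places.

One LSB is 1.25 V / 4096 = 305.18 µV.
(V_in − V_low)/LSB = (0.9884 − 0)/0.000305176 = 3238.7891 → code 3239 (round).
Reconstructed: 0.98846436 V.
Error = 0.9884 − 0.98846436 = -6.43555e-05 V = -64.36 µV.

-64.36 µV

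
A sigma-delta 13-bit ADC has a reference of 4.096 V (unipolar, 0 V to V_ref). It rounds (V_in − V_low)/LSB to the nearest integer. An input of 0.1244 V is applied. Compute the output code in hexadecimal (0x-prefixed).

code 0xF9 (decimal 249)

With 8192 levels over 4.096 V, one step is 0.500 mV.
Input sits at 248.800 steps above V_low.
round(248.800) = 249.
In hexadecimal (0x-prefixed): 0xF9.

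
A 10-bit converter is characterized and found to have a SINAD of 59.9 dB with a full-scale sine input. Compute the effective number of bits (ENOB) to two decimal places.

9.66 bits

ENOB = (SINAD − 1.76) / 6.02 = (59.9 − 1.76)/6.02 = 9.658.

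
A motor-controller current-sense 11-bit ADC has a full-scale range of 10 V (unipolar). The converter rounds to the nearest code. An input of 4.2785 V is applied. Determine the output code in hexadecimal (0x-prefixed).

code 0x36C (decimal 876)

Full-scale span = 10 V; LSB = 10/2^11 = 4.883 mV.
Input sits at 876.237 steps above V_low.
round(876.237) = 876.
In hexadecimal (0x-prefixed): 0x36C.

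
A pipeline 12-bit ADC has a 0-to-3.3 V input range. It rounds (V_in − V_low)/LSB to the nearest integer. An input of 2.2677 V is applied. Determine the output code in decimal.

code 2815

Full-scale span = 3.3 V; LSB = 3.3/2^12 = 0.806 mV.
Input sits at 2814.697 steps above V_low.
round(2814.697) = 2815.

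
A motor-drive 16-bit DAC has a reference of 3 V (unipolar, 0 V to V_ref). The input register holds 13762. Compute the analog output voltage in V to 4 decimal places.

LSB = 3 V / 2^16 = 45.78 µV.
V_out = 0 + 13762 × 4.57764e-05 V = 0.629974 V.

0.6300 V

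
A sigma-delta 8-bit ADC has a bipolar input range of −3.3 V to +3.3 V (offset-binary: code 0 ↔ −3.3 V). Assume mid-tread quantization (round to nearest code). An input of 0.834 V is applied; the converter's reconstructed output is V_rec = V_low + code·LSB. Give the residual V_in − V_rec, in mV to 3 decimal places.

Step size: 6.6 V ÷ 2^8 = 25.781 mV.
Scaled input = 160.3491 LSBs, so code = 160.
Reconstructed: 0.825 V.
Difference: 0.009 V → 9.000 mV.

9.000 mV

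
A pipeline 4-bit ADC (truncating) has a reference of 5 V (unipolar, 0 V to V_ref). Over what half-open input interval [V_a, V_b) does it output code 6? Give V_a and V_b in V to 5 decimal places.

LSB = 5/2^4 = 312.500 mV.
V_a = V_low + 6·LSB = 1.875 V; V_b = V_low + 7·LSB = 2.1875 V.

[1.87500 V, 2.18750 V)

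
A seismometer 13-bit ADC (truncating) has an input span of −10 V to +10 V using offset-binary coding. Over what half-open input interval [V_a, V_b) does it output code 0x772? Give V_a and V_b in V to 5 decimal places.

LSB = 20/2^13 = 2.441 mV.
Code 0x772 = 1906 decimal.
V_a = V_low + 1906·LSB = -5.34668 V; V_b = V_low + 1907·LSB = -5.34424 V.

[-5.34668 V, -5.34424 V)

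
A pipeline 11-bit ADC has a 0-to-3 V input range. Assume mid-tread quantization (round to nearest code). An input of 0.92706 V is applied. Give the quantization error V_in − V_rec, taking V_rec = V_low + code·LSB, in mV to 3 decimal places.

One LSB is 3 V / 2048 = 1.465 mV.
Scaled input = 632.8730 LSBs, so code = 633.
Reconstructed: 0.92724609 V.
V_in − V_rec = -0.000186094 V = -0.186 mV.

-0.186 mV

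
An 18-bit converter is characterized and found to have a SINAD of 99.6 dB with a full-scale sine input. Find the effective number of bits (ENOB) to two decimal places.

16.25 bits

ENOB = (SINAD − 1.76) / 6.02 = (99.6 − 1.76)/6.02 = 16.252.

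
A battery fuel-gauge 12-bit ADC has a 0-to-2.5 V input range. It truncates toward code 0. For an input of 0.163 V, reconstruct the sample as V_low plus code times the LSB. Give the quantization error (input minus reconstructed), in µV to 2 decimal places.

One LSB is 2.5 V / 4096 = 0.610 mV.
Scaled input = 267.0592 LSBs, so code = 267.
V_rec = 0 + 267·0.000610352 = 0.16296387 V.
Error = 0.163 − 0.16296387 = 3.61328e-05 V = 36.13 µV.

36.13 µV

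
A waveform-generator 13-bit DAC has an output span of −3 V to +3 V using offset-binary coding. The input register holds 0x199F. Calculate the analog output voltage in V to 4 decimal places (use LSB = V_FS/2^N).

1.8040 V

LSB = 6 V / 2^13 = 0.732 mV.
Code 0x199F = 6559 decimal.
V_out = (−3) + 6559 × 0.000732422 V = 1.80396 V.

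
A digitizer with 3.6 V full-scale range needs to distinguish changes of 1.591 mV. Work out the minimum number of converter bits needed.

12 bits

Number of steps required ≥ 3.6 V / 1.591 mV = 2262.73.
Need 2^N ≥ 2262.73; 2^11 = 2048, 2^12 = 4096.
Minimum N = 12.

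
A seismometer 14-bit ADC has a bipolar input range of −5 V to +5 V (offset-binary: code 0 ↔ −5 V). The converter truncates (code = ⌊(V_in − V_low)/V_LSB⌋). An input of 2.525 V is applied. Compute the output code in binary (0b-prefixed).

Full-scale span = 10 V; LSB = 10/2^14 = 0.610 mV.
Input sits at 12328.960 steps above V_low.
So the output code is 12328.
In binary (0b-prefixed): 0b11000000101000.

code 0b11000000101000 (decimal 12328)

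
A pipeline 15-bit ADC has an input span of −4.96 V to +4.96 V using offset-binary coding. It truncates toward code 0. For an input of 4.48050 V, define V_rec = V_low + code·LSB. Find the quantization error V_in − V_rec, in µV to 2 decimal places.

31.25 µV

Step size: 9.92 V ÷ 2^15 = 302.73 µV.
(4.48050 − (−4.96))/0.000302734 = 31184.1032; ⌊·⌋ gives code 31184.
Code 31184 maps back to (−4.96) + 31184×0.000302734 V = 4.4804688 V.
Error = 4.48050 − 4.4804688 = 3.125e-05 V = 31.25 µV.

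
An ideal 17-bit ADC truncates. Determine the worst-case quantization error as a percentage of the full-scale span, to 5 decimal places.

Truncating → worst-case error = 1 LSB = V_FS/2^17, so 100/131072 = 0.000762939 % of full scale.

0.00076 %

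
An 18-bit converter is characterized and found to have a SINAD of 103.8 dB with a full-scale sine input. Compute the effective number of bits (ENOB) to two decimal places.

16.95 bits

ENOB = (SINAD − 1.76) / 6.02 = (103.8 − 1.76)/6.02 = 16.950.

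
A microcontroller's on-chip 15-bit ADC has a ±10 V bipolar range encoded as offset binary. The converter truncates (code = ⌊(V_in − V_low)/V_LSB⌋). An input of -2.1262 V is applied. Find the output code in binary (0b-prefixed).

code 0b11001001100100 (decimal 12900)

With 32768 levels over 20 V, one step is 0.610 mV.
(V_in − V_low)/LSB = (-2.1262 − (−10)) / 0.000610352 = 12900.434.
Floor → code 12900.
In binary (0b-prefixed): 0b11001001100100.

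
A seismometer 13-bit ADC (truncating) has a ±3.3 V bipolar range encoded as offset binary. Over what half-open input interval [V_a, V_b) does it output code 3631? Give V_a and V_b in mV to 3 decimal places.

[-374.634 mV, -373.828 mV)

LSB = 6.6/2^13 = 0.806 mV.
V_a = V_low + 3631·LSB = -0.374634 V; V_b = V_low + 3632·LSB = -0.373828 V.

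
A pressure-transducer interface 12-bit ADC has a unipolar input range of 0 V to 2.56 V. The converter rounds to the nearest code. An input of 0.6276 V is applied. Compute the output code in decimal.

code 1004

With 4096 levels over 2.56 V, one step is 0.625 mV.
(V_in − V_low)/LSB = (0.6276 − 0) / 0.000625 = 1004.160.
round(1004.160) = 1004.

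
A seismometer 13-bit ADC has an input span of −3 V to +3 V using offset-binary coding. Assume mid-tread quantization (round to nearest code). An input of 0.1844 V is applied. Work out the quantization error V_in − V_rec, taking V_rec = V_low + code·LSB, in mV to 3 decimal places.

-0.170 mV

Step size: 6 V ÷ 2^13 = 0.732 mV.
Scaled input = 4347.7675 LSBs, so code = 4348.
V_rec = (−3) + 4348·0.000732422 = 0.18457031 V.
V_in − V_rec = -0.000170312 V = -0.170 mV.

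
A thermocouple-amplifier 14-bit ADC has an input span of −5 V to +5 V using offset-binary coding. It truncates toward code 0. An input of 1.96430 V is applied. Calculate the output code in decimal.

With 16384 levels over 10 V, one step is 0.610 mV.
Input sits at 11410.309 steps above V_low.
Floor → code 11410.

code 11410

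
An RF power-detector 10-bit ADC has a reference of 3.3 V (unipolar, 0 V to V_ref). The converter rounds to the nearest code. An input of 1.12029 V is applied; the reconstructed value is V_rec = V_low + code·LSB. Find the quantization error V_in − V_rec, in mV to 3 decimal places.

One LSB is 3.3 V / 1024 = 3.223 mV.
Scaled input = 347.6294 LSBs, so code = 348.
V_rec = 0 + 348·0.00322266 = 1.1214844 V.
Error = 1.12029 − 1.1214844 = -0.00119437 V = -1.194 mV.

-1.194 mV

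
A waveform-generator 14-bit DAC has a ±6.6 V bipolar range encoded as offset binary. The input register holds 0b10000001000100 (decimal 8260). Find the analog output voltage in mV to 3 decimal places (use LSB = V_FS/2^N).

54.785 mV

LSB = 13.2 V / 2^14 = 0.806 mV.
Code 0b10000001000100 = 8260 decimal.
V_out = (−6.6) + 8260 × 0.000805664 V = 0.0547852 V.
= 54.785 mV.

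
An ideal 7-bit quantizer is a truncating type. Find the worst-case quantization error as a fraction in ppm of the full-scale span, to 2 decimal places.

7812.50 ppm

Truncating → worst-case error = 1 LSB = V_FS/2^7, so 1e+06/128 = 7812.5 ppm of full scale.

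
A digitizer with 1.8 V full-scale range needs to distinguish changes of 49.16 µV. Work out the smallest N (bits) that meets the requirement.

16 bits

Number of steps required ≥ 1.8 V / 49.16 µV = 36615.13.
Need 2^N ≥ 36615.13; 2^15 = 32768, 2^16 = 65536.
Minimum N = 16.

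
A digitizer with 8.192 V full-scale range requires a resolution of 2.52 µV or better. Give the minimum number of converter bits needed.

Number of steps required ≥ 8.192 V / 2.52 µV = 3250793.65.
Need 2^N ≥ 3250793.65; 2^21 = 2097152, 2^22 = 4194304.
Minimum N = 22.

22 bits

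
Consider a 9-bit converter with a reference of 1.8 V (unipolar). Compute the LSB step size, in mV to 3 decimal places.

Full-scale span = 1.8 V.
LSB = 1.8 / 2^9 = 1.8 / 512 = 0.00351563 V = 3.516 mV.

3.516 mV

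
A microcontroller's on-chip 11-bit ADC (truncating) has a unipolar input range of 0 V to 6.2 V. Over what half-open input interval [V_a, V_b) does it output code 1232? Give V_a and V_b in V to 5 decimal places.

[3.72969 V, 3.73271 V)

LSB = 6.2/2^11 = 3.027 mV.
V_a = V_low + 1232·LSB = 3.72969 V; V_b = V_low + 1233·LSB = 3.73271 V.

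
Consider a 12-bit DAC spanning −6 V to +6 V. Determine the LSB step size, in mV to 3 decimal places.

Full-scale span = 12 V.
LSB = 12 / 2^12 = 12 / 4096 = 0.00292969 V = 2.930 mV.

2.930 mV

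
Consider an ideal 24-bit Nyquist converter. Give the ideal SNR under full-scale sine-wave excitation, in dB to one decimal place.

SNR ≈ 6.02·N + 1.76 dB = 6.02·24 + 1.76 = 146.24 dB.

146.2 dB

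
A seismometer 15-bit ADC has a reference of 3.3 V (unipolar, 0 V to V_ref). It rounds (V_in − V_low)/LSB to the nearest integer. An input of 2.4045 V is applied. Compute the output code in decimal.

code 23876

LSB = 3.3 V / 32768 = 100.71 µV.
Input sits at 23875.956 steps above V_low.
Round → code 23876.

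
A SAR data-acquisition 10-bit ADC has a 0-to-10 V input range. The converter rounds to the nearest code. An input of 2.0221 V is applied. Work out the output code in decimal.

code 207

With 1024 levels over 10 V, one step is 9.766 mV.
(2.0221 − 0) / 0.00976562 = 207.063 LSBs.
round(207.063) = 207.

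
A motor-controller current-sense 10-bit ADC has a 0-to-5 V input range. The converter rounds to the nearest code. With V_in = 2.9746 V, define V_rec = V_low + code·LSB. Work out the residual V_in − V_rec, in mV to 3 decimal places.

0.967 mV

LSB = 5/2^10 = 4.883 mV.
Scaled input = 609.1981 LSBs, so code = 609.
Reconstructed: 2.9736328 V.
Difference: 0.000967187 V → 0.967 mV.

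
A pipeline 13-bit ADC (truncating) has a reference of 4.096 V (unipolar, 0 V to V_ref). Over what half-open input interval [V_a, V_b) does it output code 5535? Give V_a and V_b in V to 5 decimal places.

LSB = 4.096/2^13 = 0.500 mV.
V_a = V_low + 5535·LSB = 2.7675 V; V_b = V_low + 5536·LSB = 2.768 V.

[2.76750 V, 2.76800 V)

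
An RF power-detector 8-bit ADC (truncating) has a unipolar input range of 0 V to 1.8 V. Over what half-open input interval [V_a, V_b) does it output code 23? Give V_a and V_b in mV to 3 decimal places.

LSB = 1.8/2^8 = 7.031 mV.
V_a = V_low + 23·LSB = 0.161719 V; V_b = V_low + 24·LSB = 0.16875 V.

[161.719 mV, 168.750 mV)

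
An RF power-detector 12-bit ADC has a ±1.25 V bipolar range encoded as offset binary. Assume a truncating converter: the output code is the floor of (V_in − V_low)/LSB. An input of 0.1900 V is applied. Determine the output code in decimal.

Full-scale span = 2.5 V; LSB = 2.5/2^12 = 0.610 mV.
(0.1900 − (−1.25)) / 0.000610352 = 2359.296 LSBs.
⌊·⌋(2359.296) = 2359.

code 2359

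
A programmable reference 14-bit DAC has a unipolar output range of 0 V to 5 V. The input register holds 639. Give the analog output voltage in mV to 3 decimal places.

195.007 mV

LSB = 5 V / 2^14 = 305.18 µV.
V_out = 0 + 639 × 0.000305176 V = 0.195007 V.
= 195.007 mV.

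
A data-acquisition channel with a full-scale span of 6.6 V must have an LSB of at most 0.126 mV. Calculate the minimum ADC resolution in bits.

Number of steps required ≥ 6.6 V / 0.126 mV = 52380.95.
Need 2^N ≥ 52380.95; 2^15 = 32768, 2^16 = 65536.
Minimum N = 16.

16 bits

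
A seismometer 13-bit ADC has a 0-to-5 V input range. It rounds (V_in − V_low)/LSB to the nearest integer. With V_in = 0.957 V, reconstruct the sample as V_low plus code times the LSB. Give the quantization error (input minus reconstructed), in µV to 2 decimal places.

-31.25 µV

One LSB is 5 V / 8192 = 0.610 mV.
(0.957 − 0)/0.000610352 = 1567.9488; round gives code 1568.
Code 1568 maps back to 0 + 1568×0.000610352 V = 0.95703125 V.
Error = 0.957 − 0.95703125 = -3.125e-05 V = -31.25 µV.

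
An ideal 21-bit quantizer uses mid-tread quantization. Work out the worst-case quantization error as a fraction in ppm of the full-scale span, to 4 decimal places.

0.2384 ppm

Rounding → worst-case error = ½ LSB = V_FS/2^22, so 1e+06/4194304 = 0.238419 ppm of full scale.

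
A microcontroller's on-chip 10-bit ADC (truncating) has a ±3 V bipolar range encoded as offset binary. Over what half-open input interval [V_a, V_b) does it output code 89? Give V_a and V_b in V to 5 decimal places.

LSB = 6/2^10 = 5.859 mV.
V_a = V_low + 89·LSB = -2.47852 V; V_b = V_low + 90·LSB = -2.47266 V.

[-2.47852 V, -2.47266 V)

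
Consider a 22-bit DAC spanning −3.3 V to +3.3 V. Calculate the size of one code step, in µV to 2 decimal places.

Full-scale span = 6.6 V.
LSB = 6.6 / 2^22 = 6.6 / 4194304 = 1.57356e-06 V = 1.57 µV.

1.57 µV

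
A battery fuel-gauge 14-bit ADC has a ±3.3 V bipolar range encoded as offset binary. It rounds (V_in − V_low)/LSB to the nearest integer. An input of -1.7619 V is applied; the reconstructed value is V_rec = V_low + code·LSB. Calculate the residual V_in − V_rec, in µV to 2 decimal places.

87.30 µV

One LSB is 6.6 V / 16384 = 402.83 µV.
(V_in − V_low)/LSB = (-1.7619 − (−3.3))/0.000402832 = 3818.2167 → code 3818 (round).
V_rec = (−3.3) + 3818·0.000402832 = -1.7619873 V.
Difference: 8.73047e-05 V → 87.30 µV.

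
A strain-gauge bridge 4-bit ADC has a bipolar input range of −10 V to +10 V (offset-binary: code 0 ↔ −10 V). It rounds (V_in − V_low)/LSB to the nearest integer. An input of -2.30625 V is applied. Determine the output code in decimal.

Full-scale span = 20 V; LSB = 20/2^4 = 1.2500 V.
(-2.30625 − (−10)) / 1.25 = 6.155 LSBs.
round(6.155) = 6.

code 6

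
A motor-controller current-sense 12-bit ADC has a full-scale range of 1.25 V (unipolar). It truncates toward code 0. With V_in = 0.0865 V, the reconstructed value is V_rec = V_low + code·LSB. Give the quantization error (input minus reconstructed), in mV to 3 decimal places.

LSB = 1.25/2^12 = 305.18 µV.
(V_in − V_low)/LSB = (0.0865 − 0)/0.000305176 = 283.4432 → code 283 (floor).
Reconstructed: 0.086364746 V.
V_in − V_rec = 0.000135254 V = 0.135 mV.

0.135 mV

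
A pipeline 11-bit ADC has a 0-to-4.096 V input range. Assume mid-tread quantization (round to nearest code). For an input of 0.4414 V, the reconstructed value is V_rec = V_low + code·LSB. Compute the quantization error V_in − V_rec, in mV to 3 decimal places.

One LSB is 4.096 V / 2048 = 2.000 mV.
(V_in − V_low)/LSB = (0.4414 − 0)/0.002 = 220.7000 → code 221 (round).
V_rec = 0 + 221·0.002 = 0.442 V.
V_in − V_rec = -0.0006 V = -0.600 mV.

-0.600 mV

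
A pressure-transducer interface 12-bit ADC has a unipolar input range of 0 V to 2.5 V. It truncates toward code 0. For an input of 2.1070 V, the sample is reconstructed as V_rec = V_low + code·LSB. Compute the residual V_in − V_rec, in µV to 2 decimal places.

66.41 µV

LSB = 2.5/2^12 = 0.610 mV.
(2.1070 − 0)/0.000610352 = 3452.1088; ⌊·⌋ gives code 3452.
Code 3452 maps back to 0 + 3452×0.000610352 V = 2.1069336 V.
Difference: 6.64063e-05 V → 66.41 µV.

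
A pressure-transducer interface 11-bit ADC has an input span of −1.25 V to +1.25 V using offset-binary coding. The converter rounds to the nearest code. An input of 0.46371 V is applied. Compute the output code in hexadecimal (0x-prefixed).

code 0x57C (decimal 1404)

LSB = 2.5 V / 2048 = 1.221 mV.
(0.46371 − (−1.25)) / 0.0012207 = 1403.871 LSBs.
Round → code 1404.
In hexadecimal (0x-prefixed): 0x57C.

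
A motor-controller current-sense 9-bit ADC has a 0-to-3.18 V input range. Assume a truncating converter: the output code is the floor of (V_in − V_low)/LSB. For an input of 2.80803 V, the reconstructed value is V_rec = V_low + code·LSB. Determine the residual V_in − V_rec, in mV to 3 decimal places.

0.686 mV

LSB = 3.18/2^9 = 6.211 mV.
(2.80803 − 0)/0.00621094 = 452.1105; ⌊·⌋ gives code 452.
Reconstructed: 2.8073437 V.
V_in − V_rec = 0.00068625 V = 0.686 mV.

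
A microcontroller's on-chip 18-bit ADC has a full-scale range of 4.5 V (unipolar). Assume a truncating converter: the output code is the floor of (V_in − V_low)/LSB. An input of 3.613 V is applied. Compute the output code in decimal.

With 262144 levels over 4.5 V, one step is 17.17 µV.
Input sits at 210472.505 steps above V_low.
So the output code is 210472.

code 210472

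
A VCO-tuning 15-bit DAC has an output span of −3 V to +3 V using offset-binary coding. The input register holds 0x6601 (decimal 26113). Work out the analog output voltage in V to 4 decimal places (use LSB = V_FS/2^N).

1.7814 V

LSB = 6 V / 2^15 = 183.11 µV.
Code 0x6601 = 26113 decimal.
V_out = (−3) + 26113 × 0.000183105 V = 1.78143 V.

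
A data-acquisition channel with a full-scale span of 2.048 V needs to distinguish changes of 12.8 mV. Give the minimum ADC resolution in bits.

Number of steps required ≥ 2.048 V / 12.8 mV = 160.00.
Need 2^N ≥ 160.00; 2^7 = 128, 2^8 = 256.
Minimum N = 8.

8 bits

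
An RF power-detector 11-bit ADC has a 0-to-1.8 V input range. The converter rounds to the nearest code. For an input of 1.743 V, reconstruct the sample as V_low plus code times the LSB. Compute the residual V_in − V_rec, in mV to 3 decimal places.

Step size: 1.8 V ÷ 2^11 = 0.879 mV.
Scaled input = 1983.1467 LSBs, so code = 1983.
V_rec = 0 + 1983·0.000878906 = 1.7428711 V.
V_in − V_rec = 0.000128906 V = 0.129 mV.

0.129 mV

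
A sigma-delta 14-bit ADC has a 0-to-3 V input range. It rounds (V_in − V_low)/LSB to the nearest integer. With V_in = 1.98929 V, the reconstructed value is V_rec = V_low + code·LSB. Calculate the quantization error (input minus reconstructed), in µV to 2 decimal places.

Step size: 3 V ÷ 2^14 = 183.11 µV.
(1.98929 − 0)/0.000183105 = 10864.1758; round gives code 10864.
Reconstructed: 1.9892578 V.
Error = 1.98929 − 1.9892578 = 3.21875e-05 V = 32.19 µV.

32.19 µV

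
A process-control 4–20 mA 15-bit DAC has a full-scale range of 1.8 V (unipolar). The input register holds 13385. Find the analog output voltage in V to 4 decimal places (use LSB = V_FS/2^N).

0.7353 V

LSB = 1.8 V / 2^15 = 54.93 µV.
V_out = 0 + 13385 × 5.49316e-05 V = 0.73526 V.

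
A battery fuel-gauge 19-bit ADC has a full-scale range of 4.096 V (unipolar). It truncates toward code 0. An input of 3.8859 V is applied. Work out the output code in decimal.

Full-scale span = 4.096 V; LSB = 4.096/2^19 = 7.81 µV.
(3.8859 − 0) / 7.8125e-06 = 497395.200 LSBs.
Floor → code 497395.

code 497395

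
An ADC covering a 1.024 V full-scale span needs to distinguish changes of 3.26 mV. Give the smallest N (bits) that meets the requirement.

9 bits

Number of steps required ≥ 1.024 V / 3.26 mV = 314.11.
Need 2^N ≥ 314.11; 2^8 = 256, 2^9 = 512.
Minimum N = 9.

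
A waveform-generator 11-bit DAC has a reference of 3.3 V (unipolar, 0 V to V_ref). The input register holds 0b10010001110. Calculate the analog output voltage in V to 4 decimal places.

1.8788 V

LSB = 3.3 V / 2^11 = 1.611 mV.
Code 0b10010001110 = 1166 decimal.
V_out = 0 + 1166 × 0.00161133 V = 1.87881 V.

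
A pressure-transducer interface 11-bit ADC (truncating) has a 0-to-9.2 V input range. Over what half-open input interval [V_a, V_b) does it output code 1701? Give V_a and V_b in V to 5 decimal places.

LSB = 9.2/2^11 = 4.492 mV.
V_a = V_low + 1701·LSB = 7.64121 V; V_b = V_low + 1702·LSB = 7.6457 V.

[7.64121 V, 7.64570 V)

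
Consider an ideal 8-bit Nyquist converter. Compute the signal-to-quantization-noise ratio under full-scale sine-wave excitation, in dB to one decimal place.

SNR ≈ 6.02·N + 1.76 dB = 6.02·8 + 1.76 = 49.92 dB.

49.9 dB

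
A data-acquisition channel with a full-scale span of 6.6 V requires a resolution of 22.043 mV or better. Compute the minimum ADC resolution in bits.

Number of steps required ≥ 6.6 V / 22.043 mV = 299.41.
Need 2^N ≥ 299.41; 2^8 = 256, 2^9 = 512.
Minimum N = 9.

9 bits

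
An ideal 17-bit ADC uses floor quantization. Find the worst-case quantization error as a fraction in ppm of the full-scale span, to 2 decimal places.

7.63 ppm

Truncating → worst-case error = 1 LSB = V_FS/2^17, so 1e+06/131072 = 7.62939 ppm of full scale.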